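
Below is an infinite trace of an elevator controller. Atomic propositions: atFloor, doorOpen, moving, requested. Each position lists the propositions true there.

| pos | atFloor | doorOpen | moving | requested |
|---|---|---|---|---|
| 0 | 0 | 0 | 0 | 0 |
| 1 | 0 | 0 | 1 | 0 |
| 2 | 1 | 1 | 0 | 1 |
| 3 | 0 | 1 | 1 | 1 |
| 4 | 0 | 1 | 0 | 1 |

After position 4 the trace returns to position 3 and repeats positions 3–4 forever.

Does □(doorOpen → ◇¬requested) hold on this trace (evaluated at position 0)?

doorOpen → ◇¬requested must hold at every position from 0 onward. It fails at position 2, so □(doorOpen → ◇¬requested) is false.
Positions where doorOpen holds: 2, 3, 4.
Check ◇¬requested at each: 2→fails, 3→fails, 4→fails.

No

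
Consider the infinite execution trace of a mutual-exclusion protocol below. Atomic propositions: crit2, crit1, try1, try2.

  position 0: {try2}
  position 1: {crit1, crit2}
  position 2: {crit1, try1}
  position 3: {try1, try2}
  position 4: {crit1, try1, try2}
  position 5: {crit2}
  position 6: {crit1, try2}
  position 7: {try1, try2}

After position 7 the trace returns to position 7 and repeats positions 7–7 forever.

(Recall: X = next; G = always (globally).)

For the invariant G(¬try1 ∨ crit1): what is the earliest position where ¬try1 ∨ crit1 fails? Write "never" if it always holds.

3

Check ¬try1 ∨ crit1 at each position in order: 0 ✓, 1 ✓, 2 ✓.
At position 3 the labels are {try1, try2}, so ¬try1 ∨ crit1 is false there. This is the first violation.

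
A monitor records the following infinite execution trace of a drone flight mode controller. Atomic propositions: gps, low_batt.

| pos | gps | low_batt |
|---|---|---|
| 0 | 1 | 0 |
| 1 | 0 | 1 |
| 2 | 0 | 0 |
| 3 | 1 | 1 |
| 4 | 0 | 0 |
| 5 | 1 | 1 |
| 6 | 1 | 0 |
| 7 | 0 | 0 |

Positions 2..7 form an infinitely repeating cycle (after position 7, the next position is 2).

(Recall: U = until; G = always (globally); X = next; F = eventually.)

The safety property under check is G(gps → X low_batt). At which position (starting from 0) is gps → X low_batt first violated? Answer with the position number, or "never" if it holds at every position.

Check gps → X low_batt at each position in order: 0 ✓, 1 ✓, 2 ✓.
At position 3 the labels are {gps, low_batt} and the next position 4 has {}, so gps → X low_batt is false there. This is the first violation.

3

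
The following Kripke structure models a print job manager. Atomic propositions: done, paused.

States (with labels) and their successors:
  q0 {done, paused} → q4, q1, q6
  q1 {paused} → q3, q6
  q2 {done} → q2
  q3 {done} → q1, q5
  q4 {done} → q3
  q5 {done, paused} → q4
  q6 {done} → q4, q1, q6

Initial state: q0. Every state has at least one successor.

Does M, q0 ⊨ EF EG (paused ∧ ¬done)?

States satisfying EG (paused ∧ ¬done): ∅.
States satisfying EF EG (paused ∧ ¬done): ∅.
No suitable path/successor from q0 witnesses the formula.
q0 ∉ Sat(EF EG (paused ∧ ¬done)).

Violated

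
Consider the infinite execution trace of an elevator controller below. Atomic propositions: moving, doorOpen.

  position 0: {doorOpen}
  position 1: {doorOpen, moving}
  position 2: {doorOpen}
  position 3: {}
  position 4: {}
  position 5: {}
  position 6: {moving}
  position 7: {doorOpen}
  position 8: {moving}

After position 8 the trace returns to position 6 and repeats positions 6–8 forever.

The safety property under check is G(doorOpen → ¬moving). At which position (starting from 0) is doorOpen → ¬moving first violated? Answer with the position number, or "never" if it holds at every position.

Check doorOpen → ¬moving at each position in order: 0 ✓.
At position 1 the labels are {doorOpen, moving}, so doorOpen → ¬moving is false there. This is the first violation.

1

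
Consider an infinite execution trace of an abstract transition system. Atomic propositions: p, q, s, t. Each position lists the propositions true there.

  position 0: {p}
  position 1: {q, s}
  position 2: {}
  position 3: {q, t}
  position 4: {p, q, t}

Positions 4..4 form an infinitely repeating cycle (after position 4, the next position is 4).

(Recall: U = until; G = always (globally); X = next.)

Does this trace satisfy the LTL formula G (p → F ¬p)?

p → F ¬p must hold at every position from 0 onward. It fails at position 4, so G (p → F ¬p) is false.
Positions where p holds: 0, 4.
Check F ¬p at each: 0→ok, 4→fails.

Violated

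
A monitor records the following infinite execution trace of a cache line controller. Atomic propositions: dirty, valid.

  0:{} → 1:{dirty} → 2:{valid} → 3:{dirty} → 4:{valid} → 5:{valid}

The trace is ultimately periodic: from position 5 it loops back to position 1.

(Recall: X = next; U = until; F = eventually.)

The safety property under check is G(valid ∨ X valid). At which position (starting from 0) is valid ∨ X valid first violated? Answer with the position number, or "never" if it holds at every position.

0

At position 0 the labels are {} and the next position 1 has {dirty}, so valid ∨ X valid is false there. This is the first violation.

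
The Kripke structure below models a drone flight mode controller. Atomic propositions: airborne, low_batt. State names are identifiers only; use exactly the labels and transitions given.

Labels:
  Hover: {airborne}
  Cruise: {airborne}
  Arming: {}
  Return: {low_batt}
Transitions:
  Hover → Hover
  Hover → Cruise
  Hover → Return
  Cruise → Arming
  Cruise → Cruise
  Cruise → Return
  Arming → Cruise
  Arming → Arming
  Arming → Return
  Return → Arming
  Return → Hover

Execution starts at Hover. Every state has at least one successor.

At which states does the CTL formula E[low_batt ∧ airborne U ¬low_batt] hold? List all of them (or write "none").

States satisfying low_batt ∧ airborne: ∅.
States satisfying ¬low_batt: {Hover, Cruise, Arming}.
States satisfying E[low_batt ∧ airborne U ¬low_batt]: {Hover, Cruise, Arming}.

{Hover, Cruise, Arming}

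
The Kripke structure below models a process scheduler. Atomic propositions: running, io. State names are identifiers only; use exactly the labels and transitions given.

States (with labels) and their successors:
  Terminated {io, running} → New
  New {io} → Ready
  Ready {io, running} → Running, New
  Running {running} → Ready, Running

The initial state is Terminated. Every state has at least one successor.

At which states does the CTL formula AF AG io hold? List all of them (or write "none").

States satisfying AG io: ∅.
States satisfying AF AG io: ∅.

none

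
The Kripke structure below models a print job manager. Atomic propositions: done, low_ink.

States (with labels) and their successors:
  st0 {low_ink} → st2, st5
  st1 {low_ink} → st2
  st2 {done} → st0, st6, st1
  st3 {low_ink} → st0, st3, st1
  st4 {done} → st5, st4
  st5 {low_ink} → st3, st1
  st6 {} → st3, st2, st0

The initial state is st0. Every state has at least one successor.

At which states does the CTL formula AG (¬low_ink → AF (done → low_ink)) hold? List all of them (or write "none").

{st0, st1, st2, st3, st5, st6}

States satisfying ¬low_ink → AF (done → low_ink): {st0, st1, st2, st3, st5, st6}.
States satisfying AG (¬low_ink → AF (done → low_ink)): {st0, st1, st2, st3, st5, st6}.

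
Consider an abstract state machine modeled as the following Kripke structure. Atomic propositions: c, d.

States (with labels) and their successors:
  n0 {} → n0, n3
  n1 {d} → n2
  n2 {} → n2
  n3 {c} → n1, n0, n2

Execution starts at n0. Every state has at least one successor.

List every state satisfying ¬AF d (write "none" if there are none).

States satisfying d: {n1}.
States satisfying AF d: {n1}.
States satisfying ¬AF d: {n0, n2, n3}.

{n0, n2, n3}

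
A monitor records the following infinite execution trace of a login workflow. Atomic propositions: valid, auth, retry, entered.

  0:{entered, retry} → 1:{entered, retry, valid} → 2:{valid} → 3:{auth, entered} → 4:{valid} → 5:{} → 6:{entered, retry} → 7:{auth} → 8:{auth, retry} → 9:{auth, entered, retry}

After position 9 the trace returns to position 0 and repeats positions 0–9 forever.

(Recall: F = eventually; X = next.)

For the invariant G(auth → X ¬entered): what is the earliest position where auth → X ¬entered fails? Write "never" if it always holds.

8

Check auth → X ¬entered at each position in order: 0 ✓, 1 ✓, 2 ✓, 3 ✓, 4 ✓, 5 ✓, 6 ✓, 7 ✓.
At position 8 the labels are {auth, retry} and the next position 9 has {auth, entered, retry}, so auth → X ¬entered is false there. This is the first violation.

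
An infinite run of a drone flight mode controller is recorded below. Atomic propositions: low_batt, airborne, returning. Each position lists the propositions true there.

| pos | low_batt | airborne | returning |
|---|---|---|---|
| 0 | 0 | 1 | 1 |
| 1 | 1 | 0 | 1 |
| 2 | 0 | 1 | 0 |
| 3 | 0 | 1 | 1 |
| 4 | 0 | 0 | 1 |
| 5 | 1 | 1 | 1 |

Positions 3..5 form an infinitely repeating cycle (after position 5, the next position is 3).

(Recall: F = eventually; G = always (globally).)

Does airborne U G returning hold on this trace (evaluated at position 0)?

Walking from position 0: at position 1, G returning has not yet held and airborne fails, so airborne U G returning is false.

Does not hold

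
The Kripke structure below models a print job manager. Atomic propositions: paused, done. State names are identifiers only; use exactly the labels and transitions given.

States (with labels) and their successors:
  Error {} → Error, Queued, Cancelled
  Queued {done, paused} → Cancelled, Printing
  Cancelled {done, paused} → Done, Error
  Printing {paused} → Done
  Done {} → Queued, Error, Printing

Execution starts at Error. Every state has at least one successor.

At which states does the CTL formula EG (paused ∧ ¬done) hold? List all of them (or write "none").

none

States satisfying paused ∧ ¬done: {Printing}.
States satisfying EG (paused ∧ ¬done): ∅.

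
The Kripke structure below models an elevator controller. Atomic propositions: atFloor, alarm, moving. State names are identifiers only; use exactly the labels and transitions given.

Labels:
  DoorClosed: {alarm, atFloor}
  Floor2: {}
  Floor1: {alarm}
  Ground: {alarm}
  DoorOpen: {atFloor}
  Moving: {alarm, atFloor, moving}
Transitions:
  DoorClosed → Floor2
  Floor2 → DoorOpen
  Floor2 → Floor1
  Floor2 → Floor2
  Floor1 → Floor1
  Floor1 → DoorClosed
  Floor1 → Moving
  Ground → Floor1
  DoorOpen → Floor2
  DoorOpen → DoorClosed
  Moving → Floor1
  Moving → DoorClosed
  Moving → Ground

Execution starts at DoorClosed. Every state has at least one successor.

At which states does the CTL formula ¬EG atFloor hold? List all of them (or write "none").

States satisfying atFloor: {DoorClosed, DoorOpen, Moving}.
States satisfying EG atFloor: ∅.
States satisfying ¬EG atFloor: {DoorClosed, Floor2, Floor1, Ground, DoorOpen, Moving}.

{DoorClosed, Floor2, Floor1, Ground, DoorOpen, Moving}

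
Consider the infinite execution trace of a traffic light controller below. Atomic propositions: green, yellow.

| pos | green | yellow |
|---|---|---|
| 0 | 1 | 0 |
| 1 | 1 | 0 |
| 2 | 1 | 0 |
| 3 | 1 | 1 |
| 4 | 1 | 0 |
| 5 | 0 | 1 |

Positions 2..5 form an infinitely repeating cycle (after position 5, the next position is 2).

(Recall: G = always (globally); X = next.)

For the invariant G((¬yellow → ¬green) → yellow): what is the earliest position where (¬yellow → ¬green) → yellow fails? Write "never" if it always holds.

(¬yellow → ¬green) → yellow holds at every position 0..5, and those are all the positions the trace ever visits, so the invariant G((¬yellow → ¬green) → yellow) is never violated.

never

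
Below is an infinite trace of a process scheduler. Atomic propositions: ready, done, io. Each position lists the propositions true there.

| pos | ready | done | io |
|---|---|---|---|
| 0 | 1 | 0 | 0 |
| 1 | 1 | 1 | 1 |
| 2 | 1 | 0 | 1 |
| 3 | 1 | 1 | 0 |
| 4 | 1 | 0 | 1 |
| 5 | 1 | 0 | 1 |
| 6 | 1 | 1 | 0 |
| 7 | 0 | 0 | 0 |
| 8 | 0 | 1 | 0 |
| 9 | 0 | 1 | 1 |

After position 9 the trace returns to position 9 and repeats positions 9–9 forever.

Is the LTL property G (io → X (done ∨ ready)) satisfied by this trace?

Yes

io → X (done ∨ ready) holds at every position 0..9, and those are all positions ever visited, so G (io → X (done ∨ ready)) holds.
Positions where io holds: 1, 2, 4, 5, 9.
Check X (done ∨ ready) at each: 1→ok, 2→ok, 4→ok, 5→ok, 9→ok.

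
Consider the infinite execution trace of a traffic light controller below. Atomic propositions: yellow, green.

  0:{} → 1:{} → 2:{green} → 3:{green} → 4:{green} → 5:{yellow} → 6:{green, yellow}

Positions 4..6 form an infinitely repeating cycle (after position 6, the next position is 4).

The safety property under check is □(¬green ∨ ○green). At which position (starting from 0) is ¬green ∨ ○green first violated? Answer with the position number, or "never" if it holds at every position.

4

Check ¬green ∨ ○green at each position in order: 0 ✓, 1 ✓, 2 ✓, 3 ✓.
At position 4 the labels are {green} and the next position 5 has {yellow}, so ¬green ∨ ○green is false there. This is the first violation.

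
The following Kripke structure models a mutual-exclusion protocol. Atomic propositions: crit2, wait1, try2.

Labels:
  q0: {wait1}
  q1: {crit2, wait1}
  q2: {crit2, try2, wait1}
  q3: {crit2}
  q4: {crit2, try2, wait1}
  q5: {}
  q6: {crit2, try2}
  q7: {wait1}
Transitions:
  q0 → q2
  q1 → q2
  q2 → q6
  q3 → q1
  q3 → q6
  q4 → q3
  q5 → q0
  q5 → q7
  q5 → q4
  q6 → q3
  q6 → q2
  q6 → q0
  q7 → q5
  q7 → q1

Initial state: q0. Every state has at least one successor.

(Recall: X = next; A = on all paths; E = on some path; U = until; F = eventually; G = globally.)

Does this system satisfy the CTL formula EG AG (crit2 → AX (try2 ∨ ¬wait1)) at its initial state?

Does not hold

States satisfying AG (crit2 → AX (try2 ∨ ¬wait1)): ∅.
States satisfying EG AG (crit2 → AX (try2 ∨ ¬wait1)): ∅.
No suitable path/successor from q0 witnesses the formula.
q0 ∉ Sat(EG AG (crit2 → AX (try2 ∨ ¬wait1))).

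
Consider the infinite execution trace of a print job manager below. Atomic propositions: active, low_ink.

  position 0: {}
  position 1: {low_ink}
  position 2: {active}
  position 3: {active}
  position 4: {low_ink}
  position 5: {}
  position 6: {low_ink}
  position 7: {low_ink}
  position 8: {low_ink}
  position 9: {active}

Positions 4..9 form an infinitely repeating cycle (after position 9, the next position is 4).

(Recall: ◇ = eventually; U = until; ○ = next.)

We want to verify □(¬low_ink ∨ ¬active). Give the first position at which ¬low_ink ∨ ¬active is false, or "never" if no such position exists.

¬low_ink ∨ ¬active holds at every position 0..9, and those are all the positions the trace ever visits, so the invariant □(¬low_ink ∨ ¬active) is never violated.

never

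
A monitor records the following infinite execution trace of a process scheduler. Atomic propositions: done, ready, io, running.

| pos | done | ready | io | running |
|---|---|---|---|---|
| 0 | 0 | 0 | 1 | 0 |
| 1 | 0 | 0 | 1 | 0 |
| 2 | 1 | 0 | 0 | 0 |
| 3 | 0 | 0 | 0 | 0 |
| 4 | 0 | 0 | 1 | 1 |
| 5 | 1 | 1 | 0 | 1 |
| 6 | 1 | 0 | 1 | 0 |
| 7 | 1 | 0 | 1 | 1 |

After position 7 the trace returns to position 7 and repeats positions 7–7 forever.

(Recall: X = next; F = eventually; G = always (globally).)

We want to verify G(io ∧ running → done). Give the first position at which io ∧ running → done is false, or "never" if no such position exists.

Check io ∧ running → done at each position in order: 0 ✓, 1 ✓, 2 ✓, 3 ✓.
At position 4 the labels are {io, running}, so io ∧ running → done is false there. This is the first violation.

4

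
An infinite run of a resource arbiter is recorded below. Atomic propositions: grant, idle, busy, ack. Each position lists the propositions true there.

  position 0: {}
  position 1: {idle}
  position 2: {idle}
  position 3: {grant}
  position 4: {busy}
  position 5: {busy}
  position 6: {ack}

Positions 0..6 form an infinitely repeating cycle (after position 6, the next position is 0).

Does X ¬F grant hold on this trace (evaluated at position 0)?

Does not hold

The position after 0 is 1; ¬F grant is false there.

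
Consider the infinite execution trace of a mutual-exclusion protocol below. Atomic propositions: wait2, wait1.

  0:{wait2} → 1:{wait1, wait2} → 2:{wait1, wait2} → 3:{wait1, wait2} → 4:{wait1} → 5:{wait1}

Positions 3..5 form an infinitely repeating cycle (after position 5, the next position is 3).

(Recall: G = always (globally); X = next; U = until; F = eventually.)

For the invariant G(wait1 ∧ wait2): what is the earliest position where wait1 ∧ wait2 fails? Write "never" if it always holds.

At position 0 the labels are {wait2}, so wait1 ∧ wait2 is false there. This is the first violation.

0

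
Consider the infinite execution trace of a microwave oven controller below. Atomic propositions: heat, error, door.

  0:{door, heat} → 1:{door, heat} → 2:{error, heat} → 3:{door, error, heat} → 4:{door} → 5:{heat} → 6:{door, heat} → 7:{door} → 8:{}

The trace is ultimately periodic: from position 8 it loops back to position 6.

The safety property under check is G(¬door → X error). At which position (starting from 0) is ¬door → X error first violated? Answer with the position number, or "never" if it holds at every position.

Check ¬door → X error at each position in order: 0 ✓, 1 ✓, 2 ✓, 3 ✓, 4 ✓.
At position 5 the labels are {heat} and the next position 6 has {door, heat}, so ¬door → X error is false there. This is the first violation.

5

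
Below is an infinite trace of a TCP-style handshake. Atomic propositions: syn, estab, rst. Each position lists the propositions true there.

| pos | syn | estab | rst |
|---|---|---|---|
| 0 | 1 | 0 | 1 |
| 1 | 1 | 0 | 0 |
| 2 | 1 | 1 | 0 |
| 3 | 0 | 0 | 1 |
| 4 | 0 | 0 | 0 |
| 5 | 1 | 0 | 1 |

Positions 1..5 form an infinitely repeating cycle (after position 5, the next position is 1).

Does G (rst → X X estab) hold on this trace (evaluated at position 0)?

rst → X X estab must hold at every position from 0 onward. It fails at position 3, so G (rst → X X estab) is false.
Positions where rst holds: 0, 3, 5.
Check X X estab at each: 0→ok, 3→fails, 5→ok.

No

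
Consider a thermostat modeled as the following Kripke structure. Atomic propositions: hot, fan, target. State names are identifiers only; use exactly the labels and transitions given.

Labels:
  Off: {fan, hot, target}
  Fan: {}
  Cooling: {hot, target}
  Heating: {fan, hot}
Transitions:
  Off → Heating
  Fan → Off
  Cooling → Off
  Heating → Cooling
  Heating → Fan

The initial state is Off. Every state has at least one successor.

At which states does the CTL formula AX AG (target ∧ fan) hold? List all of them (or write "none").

none

States satisfying AG (target ∧ fan): ∅.
States satisfying AX AG (target ∧ fan): ∅.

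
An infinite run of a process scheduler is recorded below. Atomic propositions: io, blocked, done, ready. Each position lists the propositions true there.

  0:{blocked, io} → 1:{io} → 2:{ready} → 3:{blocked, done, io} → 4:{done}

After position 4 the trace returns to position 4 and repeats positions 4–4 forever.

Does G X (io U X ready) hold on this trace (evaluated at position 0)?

No

X (io U X ready) must hold at every position from 0 onward. It fails at position 1, so G X (io U X ready) is false.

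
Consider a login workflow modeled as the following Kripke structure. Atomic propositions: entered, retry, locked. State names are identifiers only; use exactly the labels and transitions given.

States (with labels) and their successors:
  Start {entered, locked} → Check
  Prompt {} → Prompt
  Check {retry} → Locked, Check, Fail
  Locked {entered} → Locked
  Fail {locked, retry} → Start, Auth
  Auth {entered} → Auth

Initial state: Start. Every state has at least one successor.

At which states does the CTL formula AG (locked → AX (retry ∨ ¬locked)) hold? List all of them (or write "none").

{Prompt, Locked, Auth}

States satisfying locked → AX (retry ∨ ¬locked): {Start, Prompt, Check, Locked, Auth}.
States satisfying AG (locked → AX (retry ∨ ¬locked)): {Prompt, Locked, Auth}.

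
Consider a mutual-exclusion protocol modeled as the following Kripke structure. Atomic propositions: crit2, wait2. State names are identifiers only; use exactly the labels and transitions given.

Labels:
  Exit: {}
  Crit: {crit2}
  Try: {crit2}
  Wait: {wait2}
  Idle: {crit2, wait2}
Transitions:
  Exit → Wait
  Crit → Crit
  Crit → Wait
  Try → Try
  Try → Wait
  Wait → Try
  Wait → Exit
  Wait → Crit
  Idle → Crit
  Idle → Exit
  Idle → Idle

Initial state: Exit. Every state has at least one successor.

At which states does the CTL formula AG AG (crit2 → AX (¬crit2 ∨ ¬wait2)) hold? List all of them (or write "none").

{Exit, Crit, Try, Wait}

States satisfying AG (crit2 → AX (¬crit2 ∨ ¬wait2)): {Exit, Crit, Try, Wait}.
States satisfying AG AG (crit2 → AX (¬crit2 ∨ ¬wait2)): {Exit, Crit, Try, Wait}.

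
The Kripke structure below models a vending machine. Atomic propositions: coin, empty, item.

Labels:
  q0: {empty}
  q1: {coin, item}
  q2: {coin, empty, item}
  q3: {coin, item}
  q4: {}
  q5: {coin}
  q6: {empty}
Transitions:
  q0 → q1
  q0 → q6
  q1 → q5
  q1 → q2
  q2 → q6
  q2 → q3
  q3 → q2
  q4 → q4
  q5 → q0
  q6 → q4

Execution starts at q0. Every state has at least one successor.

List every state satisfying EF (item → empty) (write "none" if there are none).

{q0, q1, q2, q3, q4, q5, q6}

States satisfying item → empty: {q0, q2, q4, q5, q6}.
States satisfying EF (item → empty): {q0, q1, q2, q3, q4, q5, q6}.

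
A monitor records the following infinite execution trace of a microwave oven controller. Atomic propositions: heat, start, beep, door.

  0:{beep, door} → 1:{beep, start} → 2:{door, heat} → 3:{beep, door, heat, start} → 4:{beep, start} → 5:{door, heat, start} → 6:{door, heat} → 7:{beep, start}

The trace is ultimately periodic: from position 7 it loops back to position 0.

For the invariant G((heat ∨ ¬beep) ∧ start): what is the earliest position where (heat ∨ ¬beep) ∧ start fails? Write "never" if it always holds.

0

At position 0 the labels are {beep, door}, so (heat ∨ ¬beep) ∧ start is false there. This is the first violation.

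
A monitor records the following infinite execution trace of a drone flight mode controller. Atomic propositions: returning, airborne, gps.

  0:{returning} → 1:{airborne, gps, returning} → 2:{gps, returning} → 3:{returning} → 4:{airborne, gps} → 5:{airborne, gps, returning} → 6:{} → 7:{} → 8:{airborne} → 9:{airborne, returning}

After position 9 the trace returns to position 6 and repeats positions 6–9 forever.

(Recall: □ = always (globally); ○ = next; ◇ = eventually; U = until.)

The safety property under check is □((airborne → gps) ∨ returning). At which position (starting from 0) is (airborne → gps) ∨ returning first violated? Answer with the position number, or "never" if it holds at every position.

8

Check (airborne → gps) ∨ returning at each position in order: 0 ✓, 1 ✓, 2 ✓, 3 ✓, 4 ✓, 5 ✓, 6 ✓, 7 ✓.
At position 8 the labels are {airborne}, so (airborne → gps) ∨ returning is false there. This is the first violation.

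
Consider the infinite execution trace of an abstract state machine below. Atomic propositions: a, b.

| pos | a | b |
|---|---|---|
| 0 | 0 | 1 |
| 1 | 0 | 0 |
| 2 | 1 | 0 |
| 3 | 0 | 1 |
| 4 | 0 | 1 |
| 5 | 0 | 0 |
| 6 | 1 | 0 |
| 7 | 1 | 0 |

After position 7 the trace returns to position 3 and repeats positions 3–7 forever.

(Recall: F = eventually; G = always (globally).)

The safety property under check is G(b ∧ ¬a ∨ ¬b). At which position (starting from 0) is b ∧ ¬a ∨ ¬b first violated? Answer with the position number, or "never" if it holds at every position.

never

b ∧ ¬a ∨ ¬b holds at every position 0..7, and those are all the positions the trace ever visits, so the invariant G(b ∧ ¬a ∨ ¬b) is never violated.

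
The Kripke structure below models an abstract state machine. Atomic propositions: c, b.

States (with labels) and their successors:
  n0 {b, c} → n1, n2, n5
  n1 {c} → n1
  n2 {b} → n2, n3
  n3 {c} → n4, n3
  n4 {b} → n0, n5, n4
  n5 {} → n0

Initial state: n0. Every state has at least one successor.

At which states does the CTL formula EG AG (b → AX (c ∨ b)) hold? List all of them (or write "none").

States satisfying AG (b → AX (c ∨ b)): {n1}.
States satisfying EG AG (b → AX (c ∨ b)): {n1}.

{n1}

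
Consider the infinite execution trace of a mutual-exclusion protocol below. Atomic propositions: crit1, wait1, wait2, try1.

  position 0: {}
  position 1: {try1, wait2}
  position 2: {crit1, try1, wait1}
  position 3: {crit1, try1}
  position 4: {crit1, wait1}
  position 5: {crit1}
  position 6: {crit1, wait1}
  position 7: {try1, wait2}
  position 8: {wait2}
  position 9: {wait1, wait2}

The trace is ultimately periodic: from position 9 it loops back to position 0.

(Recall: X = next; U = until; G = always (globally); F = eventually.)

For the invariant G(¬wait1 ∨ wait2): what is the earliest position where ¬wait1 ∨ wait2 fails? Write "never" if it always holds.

Check ¬wait1 ∨ wait2 at each position in order: 0 ✓, 1 ✓.
At position 2 the labels are {crit1, try1, wait1}, so ¬wait1 ∨ wait2 is false there. This is the first violation.

2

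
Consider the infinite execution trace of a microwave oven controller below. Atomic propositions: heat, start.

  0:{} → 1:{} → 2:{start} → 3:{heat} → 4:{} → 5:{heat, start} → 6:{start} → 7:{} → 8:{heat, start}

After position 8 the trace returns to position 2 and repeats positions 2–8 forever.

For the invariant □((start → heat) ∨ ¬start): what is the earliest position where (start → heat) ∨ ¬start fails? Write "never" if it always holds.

2

Check (start → heat) ∨ ¬start at each position in order: 0 ✓, 1 ✓.
At position 2 the labels are {start}, so (start → heat) ∨ ¬start is false there. This is the first violation.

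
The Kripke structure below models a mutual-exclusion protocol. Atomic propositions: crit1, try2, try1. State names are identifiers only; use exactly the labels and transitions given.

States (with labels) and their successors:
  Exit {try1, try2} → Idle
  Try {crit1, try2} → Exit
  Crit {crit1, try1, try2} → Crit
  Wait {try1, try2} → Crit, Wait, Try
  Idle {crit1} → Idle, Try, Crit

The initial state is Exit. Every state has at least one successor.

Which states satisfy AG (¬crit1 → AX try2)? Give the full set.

States satisfying ¬crit1 → AX try2: {Try, Crit, Wait, Idle}.
States satisfying AG (¬crit1 → AX try2): {Crit}.

{Crit}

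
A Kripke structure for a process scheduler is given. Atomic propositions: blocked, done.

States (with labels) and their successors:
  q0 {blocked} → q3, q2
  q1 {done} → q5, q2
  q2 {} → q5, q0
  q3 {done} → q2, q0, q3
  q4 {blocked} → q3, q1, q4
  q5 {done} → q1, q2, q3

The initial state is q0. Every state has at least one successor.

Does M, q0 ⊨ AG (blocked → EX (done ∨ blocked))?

Holds

States satisfying blocked → EX (done ∨ blocked): {q0, q1, q2, q3, q4, q5}.
States satisfying AG (blocked → EX (done ∨ blocked)): {q0, q1, q2, q3, q4, q5}.
Every state reachable from q0 satisfies blocked → EX (done ∨ blocked).
q0 ∈ Sat(AG (blocked → EX (done ∨ blocked))).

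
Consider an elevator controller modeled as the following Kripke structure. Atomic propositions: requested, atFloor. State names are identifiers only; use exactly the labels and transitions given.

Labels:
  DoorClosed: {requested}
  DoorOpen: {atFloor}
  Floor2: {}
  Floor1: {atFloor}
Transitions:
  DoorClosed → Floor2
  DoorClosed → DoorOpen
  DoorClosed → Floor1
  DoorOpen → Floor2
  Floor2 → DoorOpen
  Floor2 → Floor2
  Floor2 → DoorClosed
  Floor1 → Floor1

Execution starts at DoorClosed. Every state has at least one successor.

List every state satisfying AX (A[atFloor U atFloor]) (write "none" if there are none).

States satisfying A[atFloor U atFloor]: {DoorOpen, Floor1}.
States satisfying AX (A[atFloor U atFloor]): {Floor1}.

{Floor1}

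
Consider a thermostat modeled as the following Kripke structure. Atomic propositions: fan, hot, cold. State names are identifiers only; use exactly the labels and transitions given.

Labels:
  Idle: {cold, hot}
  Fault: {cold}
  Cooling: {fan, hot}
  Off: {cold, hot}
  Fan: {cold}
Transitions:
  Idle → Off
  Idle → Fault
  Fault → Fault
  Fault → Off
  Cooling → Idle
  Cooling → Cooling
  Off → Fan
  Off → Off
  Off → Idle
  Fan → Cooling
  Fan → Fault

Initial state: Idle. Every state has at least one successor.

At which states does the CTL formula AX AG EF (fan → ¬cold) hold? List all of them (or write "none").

{Idle, Fault, Cooling, Off, Fan}

States satisfying AG EF (fan → ¬cold): {Idle, Fault, Cooling, Off, Fan}.
States satisfying AX AG EF (fan → ¬cold): {Idle, Fault, Cooling, Off, Fan}.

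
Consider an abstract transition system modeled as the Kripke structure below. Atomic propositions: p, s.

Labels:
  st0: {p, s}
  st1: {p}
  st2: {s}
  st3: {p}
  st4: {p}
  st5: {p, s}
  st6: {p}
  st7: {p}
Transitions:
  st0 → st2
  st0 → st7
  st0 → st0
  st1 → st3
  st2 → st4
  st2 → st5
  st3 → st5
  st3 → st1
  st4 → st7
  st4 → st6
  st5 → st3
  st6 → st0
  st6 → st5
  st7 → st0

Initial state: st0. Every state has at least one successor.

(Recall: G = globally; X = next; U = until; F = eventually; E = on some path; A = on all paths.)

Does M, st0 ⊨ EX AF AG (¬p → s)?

Yes

States satisfying AF AG (¬p → s): {st0, st1, st2, st3, st4, st5, st6, st7}.
States satisfying EX AF AG (¬p → s): {st0, st1, st2, st3, st4, st5, st6, st7}.
st0 ∈ Sat(EX AF AG (¬p → s)).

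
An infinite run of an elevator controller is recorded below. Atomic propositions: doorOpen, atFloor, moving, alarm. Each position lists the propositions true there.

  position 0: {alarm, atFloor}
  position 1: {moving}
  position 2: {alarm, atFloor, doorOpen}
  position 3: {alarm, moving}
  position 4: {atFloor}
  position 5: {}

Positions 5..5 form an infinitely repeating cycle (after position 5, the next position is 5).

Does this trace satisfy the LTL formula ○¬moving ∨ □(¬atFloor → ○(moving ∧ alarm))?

The position after 0 is 1; ¬moving is false there.
¬atFloor → ○(moving ∧ alarm) must hold at every position from 0 onward. It fails at position 1, so □(¬atFloor → ○(moving ∧ alarm)) is false.
Positions where ¬atFloor holds: 1, 3, 5.
Check ○(moving ∧ alarm) at each: 1→fails, 3→fails, 5→fails.
At position 0: ○¬moving is false; □(¬atFloor → ○(moving ∧ alarm)) is false; so ○¬moving ∨ □(¬atFloor → ○(moving ∧ alarm)) is false.

Does not hold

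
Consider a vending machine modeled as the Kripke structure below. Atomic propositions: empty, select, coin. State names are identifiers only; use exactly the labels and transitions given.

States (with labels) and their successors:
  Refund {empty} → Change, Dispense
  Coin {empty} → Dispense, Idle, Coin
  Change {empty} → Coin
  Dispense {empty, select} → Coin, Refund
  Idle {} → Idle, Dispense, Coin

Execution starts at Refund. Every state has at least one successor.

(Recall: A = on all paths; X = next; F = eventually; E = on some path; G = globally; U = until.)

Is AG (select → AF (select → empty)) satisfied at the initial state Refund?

Holds

States satisfying select → AF (select → empty): {Refund, Coin, Change, Dispense, Idle}.
States satisfying AG (select → AF (select → empty)): {Refund, Coin, Change, Dispense, Idle}.
Every state reachable from Refund satisfies select → AF (select → empty).
Refund ∈ Sat(AG (select → AF (select → empty))).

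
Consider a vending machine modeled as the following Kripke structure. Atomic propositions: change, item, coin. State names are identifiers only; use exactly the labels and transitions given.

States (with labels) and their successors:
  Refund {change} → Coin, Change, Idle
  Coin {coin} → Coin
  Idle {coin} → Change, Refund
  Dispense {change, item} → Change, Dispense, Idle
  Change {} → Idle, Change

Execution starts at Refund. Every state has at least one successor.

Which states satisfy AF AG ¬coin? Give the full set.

States satisfying AG ¬coin: ∅.
States satisfying AF AG ¬coin: ∅.

none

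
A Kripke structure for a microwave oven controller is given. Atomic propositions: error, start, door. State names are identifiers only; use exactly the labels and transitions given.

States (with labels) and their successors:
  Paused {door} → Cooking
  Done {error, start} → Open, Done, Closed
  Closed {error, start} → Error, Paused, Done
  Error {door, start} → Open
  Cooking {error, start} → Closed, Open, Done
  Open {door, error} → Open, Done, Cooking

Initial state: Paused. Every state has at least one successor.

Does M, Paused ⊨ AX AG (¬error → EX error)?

States satisfying AG (¬error → EX error): {Paused, Done, Closed, Error, Cooking, Open}.
States satisfying AX AG (¬error → EX error): {Paused, Done, Closed, Error, Cooking, Open}.
Paused ∈ Sat(AX AG (¬error → EX error)).

Yes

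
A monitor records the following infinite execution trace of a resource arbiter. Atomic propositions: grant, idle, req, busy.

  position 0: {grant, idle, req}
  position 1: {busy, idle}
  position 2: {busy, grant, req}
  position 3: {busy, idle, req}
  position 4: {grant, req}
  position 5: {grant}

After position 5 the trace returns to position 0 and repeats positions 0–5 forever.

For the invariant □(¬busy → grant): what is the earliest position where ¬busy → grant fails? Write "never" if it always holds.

never

¬busy → grant holds at every position 0..5, and those are all the positions the trace ever visits, so the invariant □(¬busy → grant) is never violated.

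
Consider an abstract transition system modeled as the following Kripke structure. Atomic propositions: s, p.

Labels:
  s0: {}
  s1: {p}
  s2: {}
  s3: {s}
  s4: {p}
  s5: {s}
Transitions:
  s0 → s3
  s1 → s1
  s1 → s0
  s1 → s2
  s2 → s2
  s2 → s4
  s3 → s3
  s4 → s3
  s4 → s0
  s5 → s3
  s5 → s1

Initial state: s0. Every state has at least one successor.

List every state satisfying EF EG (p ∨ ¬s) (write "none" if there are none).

{s1, s2, s5}

States satisfying EG (p ∨ ¬s): {s1, s2}.
States satisfying EF EG (p ∨ ¬s): {s1, s2, s5}.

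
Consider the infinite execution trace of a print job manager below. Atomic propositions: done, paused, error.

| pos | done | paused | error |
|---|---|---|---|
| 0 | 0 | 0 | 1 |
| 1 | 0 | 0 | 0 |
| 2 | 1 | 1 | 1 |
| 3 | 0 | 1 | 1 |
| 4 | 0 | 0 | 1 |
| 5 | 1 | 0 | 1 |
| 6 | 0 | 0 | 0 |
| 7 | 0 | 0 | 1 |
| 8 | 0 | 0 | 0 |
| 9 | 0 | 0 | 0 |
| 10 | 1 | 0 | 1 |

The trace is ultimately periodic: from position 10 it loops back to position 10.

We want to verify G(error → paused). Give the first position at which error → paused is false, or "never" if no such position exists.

At position 0 the labels are {error}, so error → paused is false there. This is the first violation.

0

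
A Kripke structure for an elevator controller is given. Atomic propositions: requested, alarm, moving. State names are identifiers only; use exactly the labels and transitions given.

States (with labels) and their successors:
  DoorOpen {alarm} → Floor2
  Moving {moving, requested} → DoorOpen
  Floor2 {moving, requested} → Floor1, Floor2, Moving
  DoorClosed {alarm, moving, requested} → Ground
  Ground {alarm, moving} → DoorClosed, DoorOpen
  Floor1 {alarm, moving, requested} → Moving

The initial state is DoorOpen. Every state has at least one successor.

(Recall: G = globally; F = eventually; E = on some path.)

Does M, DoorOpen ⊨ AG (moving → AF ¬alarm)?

Yes

States satisfying moving → AF ¬alarm: {DoorOpen, Moving, Floor2, Floor1}.
States satisfying AG (moving → AF ¬alarm): {DoorOpen, Moving, Floor2, Floor1}.
Every state reachable from DoorOpen satisfies moving → AF ¬alarm.
DoorOpen ∈ Sat(AG (moving → AF ¬alarm)).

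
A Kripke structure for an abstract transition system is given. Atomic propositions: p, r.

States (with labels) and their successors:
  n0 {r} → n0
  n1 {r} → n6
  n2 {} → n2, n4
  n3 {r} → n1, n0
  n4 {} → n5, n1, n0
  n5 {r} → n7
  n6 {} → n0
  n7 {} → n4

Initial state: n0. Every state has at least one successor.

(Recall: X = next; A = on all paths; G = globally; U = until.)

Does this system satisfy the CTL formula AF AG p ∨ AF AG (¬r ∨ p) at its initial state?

States satisfying AG p: ∅.
States satisfying AF AG p: ∅.
States satisfying AG (¬r ∨ p): ∅.
States satisfying AF AG (¬r ∨ p): ∅.
States satisfying AF AG p ∨ AF AG (¬r ∨ p): ∅.
n0 ∉ Sat(AF AG p ∨ AF AG (¬r ∨ p)).

Does not hold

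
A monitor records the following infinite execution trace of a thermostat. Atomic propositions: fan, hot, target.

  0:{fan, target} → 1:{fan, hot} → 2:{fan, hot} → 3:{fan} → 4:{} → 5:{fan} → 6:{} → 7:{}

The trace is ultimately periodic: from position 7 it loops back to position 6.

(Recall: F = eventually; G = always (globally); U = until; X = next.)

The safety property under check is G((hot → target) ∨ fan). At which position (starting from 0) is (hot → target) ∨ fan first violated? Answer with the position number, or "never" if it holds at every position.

never

(hot → target) ∨ fan holds at every position 0..7, and those are all the positions the trace ever visits, so the invariant G((hot → target) ∨ fan) is never violated.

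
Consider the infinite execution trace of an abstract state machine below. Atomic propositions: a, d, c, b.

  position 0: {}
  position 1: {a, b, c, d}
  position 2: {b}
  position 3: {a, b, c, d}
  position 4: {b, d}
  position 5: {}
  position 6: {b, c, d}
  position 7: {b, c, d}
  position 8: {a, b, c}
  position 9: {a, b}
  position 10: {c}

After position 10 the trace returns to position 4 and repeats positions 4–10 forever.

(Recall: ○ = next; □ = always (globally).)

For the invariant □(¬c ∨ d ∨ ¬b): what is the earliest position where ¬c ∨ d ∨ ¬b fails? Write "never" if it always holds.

8

Check ¬c ∨ d ∨ ¬b at each position in order: 0 ✓, 1 ✓, 2 ✓, 3 ✓, 4 ✓, 5 ✓, 6 ✓, 7 ✓.
At position 8 the labels are {a, b, c}, so ¬c ∨ d ∨ ¬b is false there. This is the first violation.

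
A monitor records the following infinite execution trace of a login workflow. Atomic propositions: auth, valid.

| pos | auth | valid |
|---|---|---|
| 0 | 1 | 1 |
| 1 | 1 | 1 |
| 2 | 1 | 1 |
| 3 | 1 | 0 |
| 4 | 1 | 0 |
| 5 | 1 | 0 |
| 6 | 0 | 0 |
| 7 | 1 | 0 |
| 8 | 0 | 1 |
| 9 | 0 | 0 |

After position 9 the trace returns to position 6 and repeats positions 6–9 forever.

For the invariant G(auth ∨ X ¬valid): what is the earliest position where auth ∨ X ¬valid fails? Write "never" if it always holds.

auth ∨ X ¬valid holds at every position 0..9, and those are all the positions the trace ever visits, so the invariant G(auth ∨ X ¬valid) is never violated.

never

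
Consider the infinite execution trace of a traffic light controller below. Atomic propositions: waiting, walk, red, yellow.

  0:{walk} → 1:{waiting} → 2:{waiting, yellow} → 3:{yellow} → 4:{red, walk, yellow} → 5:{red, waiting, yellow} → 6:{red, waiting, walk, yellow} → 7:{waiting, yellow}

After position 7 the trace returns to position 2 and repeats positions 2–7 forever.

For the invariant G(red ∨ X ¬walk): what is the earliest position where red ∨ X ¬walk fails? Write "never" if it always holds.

3

Check red ∨ X ¬walk at each position in order: 0 ✓, 1 ✓, 2 ✓.
At position 3 the labels are {yellow} and the next position 4 has {red, walk, yellow}, so red ∨ X ¬walk is false there. This is the first violation.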